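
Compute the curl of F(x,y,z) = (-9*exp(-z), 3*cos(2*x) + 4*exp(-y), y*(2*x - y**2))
(2*x - 3*y**2, -2*y + 9*exp(-z), -6*sin(2*x))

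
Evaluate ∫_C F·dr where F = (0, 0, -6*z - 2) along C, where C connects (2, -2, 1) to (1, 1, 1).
0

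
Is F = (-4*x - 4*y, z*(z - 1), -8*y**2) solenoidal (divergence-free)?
No, ∇·F = -4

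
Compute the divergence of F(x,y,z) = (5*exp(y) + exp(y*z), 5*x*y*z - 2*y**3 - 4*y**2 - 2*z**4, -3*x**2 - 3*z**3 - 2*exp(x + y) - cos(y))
5*x*z - 6*y**2 - 8*y - 9*z**2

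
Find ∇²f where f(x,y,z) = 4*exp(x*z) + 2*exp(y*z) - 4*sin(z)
4*x**2*exp(x*z) + 2*y**2*exp(y*z) + 4*z**2*exp(x*z) + 2*z**2*exp(y*z) + 4*sin(z)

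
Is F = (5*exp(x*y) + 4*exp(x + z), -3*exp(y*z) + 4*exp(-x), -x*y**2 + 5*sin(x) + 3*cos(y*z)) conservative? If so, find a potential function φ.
No, ∇×F = (-2*x*y + 3*y*exp(y*z) - 3*z*sin(y*z), y**2 + 4*exp(x + z) - 5*cos(x), -5*x*exp(x*y) - 4*exp(-x)) ≠ 0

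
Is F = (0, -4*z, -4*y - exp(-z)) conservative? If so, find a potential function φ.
Yes, F is conservative. φ = -4*y*z + exp(-z)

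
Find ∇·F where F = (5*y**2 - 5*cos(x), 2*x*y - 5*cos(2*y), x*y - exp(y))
2*x + 5*sin(x) + 10*sin(2*y)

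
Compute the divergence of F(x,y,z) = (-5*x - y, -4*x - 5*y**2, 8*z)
3 - 10*y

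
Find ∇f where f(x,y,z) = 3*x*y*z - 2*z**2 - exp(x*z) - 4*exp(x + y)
(3*y*z - z*exp(x*z) - 4*exp(x + y), 3*x*z - 4*exp(x + y), 3*x*y - x*exp(x*z) - 4*z)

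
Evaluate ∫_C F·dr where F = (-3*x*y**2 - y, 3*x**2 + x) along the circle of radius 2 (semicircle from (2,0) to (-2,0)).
4*pi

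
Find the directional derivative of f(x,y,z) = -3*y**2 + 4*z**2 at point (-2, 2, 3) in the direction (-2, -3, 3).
54*sqrt(22)/11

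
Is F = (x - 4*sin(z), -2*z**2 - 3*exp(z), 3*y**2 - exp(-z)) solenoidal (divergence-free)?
No, ∇·F = 1 + exp(-z)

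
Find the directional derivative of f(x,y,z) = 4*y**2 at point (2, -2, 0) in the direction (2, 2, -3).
-32*sqrt(17)/17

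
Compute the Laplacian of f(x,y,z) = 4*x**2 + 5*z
8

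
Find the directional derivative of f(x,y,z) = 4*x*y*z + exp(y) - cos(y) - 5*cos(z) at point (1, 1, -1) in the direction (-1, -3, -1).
sqrt(11)*(-3*E + 2*sin(1) + 12)/11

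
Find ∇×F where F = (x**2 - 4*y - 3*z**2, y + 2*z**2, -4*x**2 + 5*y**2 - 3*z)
(10*y - 4*z, 8*x - 6*z, 4)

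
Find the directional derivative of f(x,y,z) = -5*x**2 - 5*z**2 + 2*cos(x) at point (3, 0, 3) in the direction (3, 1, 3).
-6*sqrt(19)*(sin(3) + 30)/19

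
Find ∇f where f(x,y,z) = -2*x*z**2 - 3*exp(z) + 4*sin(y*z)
(-2*z**2, 4*z*cos(y*z), -4*x*z + 4*y*cos(y*z) - 3*exp(z))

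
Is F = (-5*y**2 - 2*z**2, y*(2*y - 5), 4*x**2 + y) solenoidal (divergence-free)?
No, ∇·F = 4*y - 5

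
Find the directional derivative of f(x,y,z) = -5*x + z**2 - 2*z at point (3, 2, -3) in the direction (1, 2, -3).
19*sqrt(14)/14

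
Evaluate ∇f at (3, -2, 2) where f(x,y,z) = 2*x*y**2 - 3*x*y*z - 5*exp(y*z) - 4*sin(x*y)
(8*cos(6) + 20, -42 - 12*cos(6) - 10*exp(-4), 10*exp(-4) + 18)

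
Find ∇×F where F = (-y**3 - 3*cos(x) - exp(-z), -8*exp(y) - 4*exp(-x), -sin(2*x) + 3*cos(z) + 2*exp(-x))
(0, 2*cos(2*x) + exp(-z) + 2*exp(-x), 3*y**2 + 4*exp(-x))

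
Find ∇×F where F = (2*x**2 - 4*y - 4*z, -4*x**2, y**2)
(2*y, -4, 4 - 8*x)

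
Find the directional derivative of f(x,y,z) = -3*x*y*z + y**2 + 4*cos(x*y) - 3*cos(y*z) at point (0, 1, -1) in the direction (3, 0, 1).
3*sqrt(10)*(3 - sin(1))/10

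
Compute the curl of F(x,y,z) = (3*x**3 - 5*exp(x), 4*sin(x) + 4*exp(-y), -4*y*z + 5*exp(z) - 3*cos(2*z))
(-4*z, 0, 4*cos(x))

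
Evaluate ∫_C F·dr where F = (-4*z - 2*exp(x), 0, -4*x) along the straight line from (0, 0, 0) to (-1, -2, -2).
-6 - 2*exp(-1)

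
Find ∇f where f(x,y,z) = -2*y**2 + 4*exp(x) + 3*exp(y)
(4*exp(x), -4*y + 3*exp(y), 0)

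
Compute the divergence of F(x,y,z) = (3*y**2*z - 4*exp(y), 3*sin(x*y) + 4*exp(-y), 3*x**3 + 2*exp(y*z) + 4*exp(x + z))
3*x*cos(x*y) + 2*y*exp(y*z) + 4*exp(x + z) - 4*exp(-y)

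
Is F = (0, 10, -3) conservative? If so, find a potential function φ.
Yes, F is conservative. φ = 10*y - 3*z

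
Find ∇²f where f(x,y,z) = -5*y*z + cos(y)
-cos(y)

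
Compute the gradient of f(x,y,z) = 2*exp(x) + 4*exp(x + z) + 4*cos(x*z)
(-4*z*sin(x*z) + 2*exp(x) + 4*exp(x + z), 0, -4*x*sin(x*z) + 4*exp(x + z))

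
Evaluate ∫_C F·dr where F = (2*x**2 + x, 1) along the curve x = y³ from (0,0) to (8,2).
1126/3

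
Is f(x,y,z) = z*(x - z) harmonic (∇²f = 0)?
No, ∇²f = -2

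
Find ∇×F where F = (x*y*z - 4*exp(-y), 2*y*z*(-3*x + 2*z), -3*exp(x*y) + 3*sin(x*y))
(6*x*y - 3*x*exp(x*y) + 3*x*cos(x*y) - 8*y*z, y*(x + 3*exp(x*y) - 3*cos(x*y)), -x*z - 6*y*z - 4*exp(-y))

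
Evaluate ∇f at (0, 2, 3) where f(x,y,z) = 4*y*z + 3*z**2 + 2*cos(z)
(0, 12, 26 - 2*sin(3))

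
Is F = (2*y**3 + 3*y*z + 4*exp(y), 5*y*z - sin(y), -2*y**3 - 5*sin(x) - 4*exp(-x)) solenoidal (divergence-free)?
No, ∇·F = 5*z - cos(y)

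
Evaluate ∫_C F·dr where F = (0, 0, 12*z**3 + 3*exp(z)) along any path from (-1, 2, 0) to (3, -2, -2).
3*exp(-2) + 45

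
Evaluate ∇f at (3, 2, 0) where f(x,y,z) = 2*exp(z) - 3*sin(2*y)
(0, -6*cos(4), 2)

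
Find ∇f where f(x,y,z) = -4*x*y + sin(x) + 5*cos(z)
(-4*y + cos(x), -4*x, -5*sin(z))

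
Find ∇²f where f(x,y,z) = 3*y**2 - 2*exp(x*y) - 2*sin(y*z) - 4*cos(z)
-2*x**2*exp(x*y) - 2*y**2*exp(x*y) + 2*y**2*sin(y*z) + 2*z**2*sin(y*z) + 4*cos(z) + 6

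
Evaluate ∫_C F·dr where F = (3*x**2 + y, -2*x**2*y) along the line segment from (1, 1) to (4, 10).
-816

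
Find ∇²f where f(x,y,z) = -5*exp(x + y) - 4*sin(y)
-10*exp(x + y) + 4*sin(y)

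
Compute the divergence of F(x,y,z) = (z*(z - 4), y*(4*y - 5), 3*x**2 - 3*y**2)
8*y - 5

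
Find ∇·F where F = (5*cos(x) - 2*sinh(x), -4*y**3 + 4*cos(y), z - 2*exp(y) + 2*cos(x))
-12*y**2 - 5*sin(x) - 4*sin(y) - 2*cosh(x) + 1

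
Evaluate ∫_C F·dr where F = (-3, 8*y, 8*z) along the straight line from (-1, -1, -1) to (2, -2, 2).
15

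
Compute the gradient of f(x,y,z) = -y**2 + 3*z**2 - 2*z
(0, -2*y, 6*z - 2)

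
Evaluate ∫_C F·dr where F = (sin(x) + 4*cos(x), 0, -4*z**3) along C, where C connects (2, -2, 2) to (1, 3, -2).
-4*sin(2) - cos(1) + cos(2) + 4*sin(1)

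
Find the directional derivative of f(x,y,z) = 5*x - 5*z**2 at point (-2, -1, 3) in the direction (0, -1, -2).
12*sqrt(5)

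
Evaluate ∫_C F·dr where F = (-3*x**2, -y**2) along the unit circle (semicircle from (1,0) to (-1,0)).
2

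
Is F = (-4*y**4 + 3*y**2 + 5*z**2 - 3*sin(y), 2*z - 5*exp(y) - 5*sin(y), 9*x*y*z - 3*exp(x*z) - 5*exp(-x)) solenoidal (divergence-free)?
No, ∇·F = 9*x*y - 3*x*exp(x*z) - 5*exp(y) - 5*cos(y)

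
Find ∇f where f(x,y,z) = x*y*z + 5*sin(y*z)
(y*z, z*(x + 5*cos(y*z)), y*(x + 5*cos(y*z)))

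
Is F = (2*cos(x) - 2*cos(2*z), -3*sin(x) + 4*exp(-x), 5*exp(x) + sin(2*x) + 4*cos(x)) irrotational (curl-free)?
No, ∇×F = (0, -5*exp(x) + 4*sin(x) + 4*sin(2*z) - 2*cos(2*x), -3*cos(x) - 4*exp(-x))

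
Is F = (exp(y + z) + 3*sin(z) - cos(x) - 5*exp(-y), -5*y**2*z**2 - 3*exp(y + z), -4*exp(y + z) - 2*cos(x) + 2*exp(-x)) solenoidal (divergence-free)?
No, ∇·F = -10*y*z**2 - 7*exp(y + z) + sin(x)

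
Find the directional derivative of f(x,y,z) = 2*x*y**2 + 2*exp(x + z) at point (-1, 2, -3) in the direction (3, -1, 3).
4*sqrt(19)*(3 + 8*exp(4))*exp(-4)/19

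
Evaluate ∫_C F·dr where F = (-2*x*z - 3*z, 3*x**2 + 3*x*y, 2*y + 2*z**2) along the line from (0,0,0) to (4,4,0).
128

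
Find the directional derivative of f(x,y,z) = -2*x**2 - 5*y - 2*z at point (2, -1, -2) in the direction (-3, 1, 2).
15*sqrt(14)/14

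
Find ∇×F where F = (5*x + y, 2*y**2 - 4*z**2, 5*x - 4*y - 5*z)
(8*z - 4, -5, -1)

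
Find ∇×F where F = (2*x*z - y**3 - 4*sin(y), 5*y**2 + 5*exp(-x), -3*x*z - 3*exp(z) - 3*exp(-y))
(3*exp(-y), 2*x + 3*z, 3*y**2 + 4*cos(y) - 5*exp(-x))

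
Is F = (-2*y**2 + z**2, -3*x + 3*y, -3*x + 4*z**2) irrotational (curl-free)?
No, ∇×F = (0, 2*z + 3, 4*y - 3)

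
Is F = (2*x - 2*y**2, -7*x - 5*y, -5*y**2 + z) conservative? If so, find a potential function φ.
No, ∇×F = (-10*y, 0, 4*y - 7) ≠ 0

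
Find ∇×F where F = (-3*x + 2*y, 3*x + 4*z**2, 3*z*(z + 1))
(-8*z, 0, 1)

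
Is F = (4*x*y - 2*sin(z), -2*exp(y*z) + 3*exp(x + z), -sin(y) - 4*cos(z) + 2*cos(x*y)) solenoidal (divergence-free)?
No, ∇·F = 4*y - 2*z*exp(y*z) + 4*sin(z)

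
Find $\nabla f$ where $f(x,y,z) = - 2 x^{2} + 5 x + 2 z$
(5 - 4*x, 0, 2)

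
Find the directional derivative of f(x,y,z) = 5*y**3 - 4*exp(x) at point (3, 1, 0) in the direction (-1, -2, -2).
-10 + 4*exp(3)/3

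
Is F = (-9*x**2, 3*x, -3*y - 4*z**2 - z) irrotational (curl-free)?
No, ∇×F = (-3, 0, 3)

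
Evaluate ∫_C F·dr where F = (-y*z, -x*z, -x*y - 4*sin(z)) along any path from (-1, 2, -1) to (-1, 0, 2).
-4*cos(1) + 4*cos(2) + 2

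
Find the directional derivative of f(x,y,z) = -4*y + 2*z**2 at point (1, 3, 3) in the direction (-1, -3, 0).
6*sqrt(10)/5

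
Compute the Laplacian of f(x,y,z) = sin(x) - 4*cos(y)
-sin(x) + 4*cos(y)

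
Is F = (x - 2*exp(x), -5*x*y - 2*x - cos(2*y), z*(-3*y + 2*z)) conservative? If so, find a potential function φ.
No, ∇×F = (-3*z, 0, -5*y - 2) ≠ 0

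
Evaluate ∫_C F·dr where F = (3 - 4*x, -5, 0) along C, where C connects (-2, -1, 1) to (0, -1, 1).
14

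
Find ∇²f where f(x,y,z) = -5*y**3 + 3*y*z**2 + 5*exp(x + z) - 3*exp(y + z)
-24*y + 10*exp(x + z) - 6*exp(y + z)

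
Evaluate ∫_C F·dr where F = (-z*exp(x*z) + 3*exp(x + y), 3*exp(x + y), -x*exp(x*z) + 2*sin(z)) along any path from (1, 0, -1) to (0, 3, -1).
-3*E - 1 + exp(-1) + 3*exp(3)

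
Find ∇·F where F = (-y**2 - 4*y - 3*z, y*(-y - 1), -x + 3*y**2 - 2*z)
-2*y - 3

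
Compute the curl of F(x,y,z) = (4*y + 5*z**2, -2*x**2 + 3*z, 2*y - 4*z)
(-1, 10*z, -4*x - 4)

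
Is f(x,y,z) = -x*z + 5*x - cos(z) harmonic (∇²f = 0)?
No, ∇²f = cos(z)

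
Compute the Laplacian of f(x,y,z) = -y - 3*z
0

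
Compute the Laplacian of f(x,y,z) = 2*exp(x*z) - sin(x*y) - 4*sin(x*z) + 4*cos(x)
2*x**2*(exp(x*z) + 2*sin(x*z)) + x**2*sin(x*y) + y**2*sin(x*y) + 2*z**2*exp(x*z) + 4*z**2*sin(x*z) - 4*cos(x)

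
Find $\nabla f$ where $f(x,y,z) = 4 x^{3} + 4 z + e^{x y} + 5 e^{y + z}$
(12*x**2 + y*exp(x*y), x*exp(x*y) + 5*exp(y + z), 5*exp(y + z) + 4)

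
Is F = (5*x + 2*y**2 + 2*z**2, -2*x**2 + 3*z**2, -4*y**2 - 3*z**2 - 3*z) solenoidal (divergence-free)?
No, ∇·F = 2 - 6*z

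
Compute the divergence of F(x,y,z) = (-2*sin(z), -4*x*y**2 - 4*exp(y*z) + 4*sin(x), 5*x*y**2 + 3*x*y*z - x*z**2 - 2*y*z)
-5*x*y - 2*x*z - 2*y - 4*z*exp(y*z)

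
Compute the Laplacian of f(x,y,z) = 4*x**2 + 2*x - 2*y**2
4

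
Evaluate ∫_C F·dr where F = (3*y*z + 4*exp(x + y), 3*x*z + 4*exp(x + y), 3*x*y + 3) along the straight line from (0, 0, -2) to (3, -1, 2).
-10 + 4*exp(2)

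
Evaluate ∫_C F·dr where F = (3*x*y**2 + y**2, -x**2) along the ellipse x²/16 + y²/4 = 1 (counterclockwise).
0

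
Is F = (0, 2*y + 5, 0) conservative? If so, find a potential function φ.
Yes, F is conservative. φ = y*(y + 5)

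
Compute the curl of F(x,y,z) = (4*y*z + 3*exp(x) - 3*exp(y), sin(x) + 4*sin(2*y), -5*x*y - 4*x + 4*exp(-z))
(-5*x, 9*y + 4, -4*z + 3*exp(y) + cos(x))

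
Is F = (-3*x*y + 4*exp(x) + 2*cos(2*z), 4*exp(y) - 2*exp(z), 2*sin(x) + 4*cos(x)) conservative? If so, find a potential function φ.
No, ∇×F = (2*exp(z), 4*sin(x) - 4*sin(2*z) - 2*cos(x), 3*x) ≠ 0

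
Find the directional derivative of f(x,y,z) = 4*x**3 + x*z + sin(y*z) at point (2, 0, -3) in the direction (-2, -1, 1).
-85*sqrt(6)/6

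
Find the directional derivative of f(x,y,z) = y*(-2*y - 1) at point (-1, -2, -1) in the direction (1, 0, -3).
0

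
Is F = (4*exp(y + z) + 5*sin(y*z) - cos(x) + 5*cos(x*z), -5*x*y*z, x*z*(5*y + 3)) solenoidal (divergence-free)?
No, ∇·F = -5*x*z + x*(5*y + 3) - 5*z*sin(x*z) + sin(x)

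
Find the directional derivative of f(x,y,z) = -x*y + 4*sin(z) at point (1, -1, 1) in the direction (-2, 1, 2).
-1 + 8*cos(1)/3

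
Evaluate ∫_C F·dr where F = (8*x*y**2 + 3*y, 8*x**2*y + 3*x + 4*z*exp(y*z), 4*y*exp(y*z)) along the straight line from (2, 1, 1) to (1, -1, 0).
-17 - 4*E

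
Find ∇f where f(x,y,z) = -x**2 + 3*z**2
(-2*x, 0, 6*z)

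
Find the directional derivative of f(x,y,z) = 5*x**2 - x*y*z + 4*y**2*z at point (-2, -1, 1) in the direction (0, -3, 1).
2*sqrt(10)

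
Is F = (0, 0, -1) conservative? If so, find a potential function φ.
Yes, F is conservative. φ = -z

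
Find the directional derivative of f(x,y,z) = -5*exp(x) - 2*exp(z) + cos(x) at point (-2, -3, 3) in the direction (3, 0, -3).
sqrt(2)*(-5 + exp(2)*sin(2) + 2*exp(5))*exp(-2)/2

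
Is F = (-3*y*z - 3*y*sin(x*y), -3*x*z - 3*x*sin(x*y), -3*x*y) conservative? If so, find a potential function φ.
Yes, F is conservative. φ = -3*x*y*z + 3*cos(x*y)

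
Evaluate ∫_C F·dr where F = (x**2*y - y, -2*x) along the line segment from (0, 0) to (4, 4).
40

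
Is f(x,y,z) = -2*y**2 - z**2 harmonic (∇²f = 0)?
No, ∇²f = -6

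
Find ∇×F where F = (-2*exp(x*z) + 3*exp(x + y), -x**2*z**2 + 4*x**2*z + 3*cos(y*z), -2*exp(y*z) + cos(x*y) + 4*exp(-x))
(2*x**2*z - 4*x**2 - x*sin(x*y) + 3*y*sin(y*z) - 2*z*exp(y*z), -2*x*exp(x*z) + y*sin(x*y) + 4*exp(-x), -2*x*z**2 + 8*x*z - 3*exp(x + y))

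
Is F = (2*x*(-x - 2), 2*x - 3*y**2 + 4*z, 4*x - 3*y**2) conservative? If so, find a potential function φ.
No, ∇×F = (-6*y - 4, -4, 2) ≠ 0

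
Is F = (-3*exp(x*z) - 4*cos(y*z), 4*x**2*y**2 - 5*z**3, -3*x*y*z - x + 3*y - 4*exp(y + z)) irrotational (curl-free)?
No, ∇×F = (-3*x*z + 15*z**2 - 4*exp(y + z) + 3, -3*x*exp(x*z) + 3*y*z + 4*y*sin(y*z) + 1, 8*x*y**2 - 4*z*sin(y*z))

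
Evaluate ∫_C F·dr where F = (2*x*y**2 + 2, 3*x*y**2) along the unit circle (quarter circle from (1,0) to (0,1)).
-5/2 + 3*pi/16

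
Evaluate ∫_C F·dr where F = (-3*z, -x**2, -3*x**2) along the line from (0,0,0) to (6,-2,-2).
114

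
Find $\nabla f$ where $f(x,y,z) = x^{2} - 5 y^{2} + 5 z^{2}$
(2*x, -10*y, 10*z)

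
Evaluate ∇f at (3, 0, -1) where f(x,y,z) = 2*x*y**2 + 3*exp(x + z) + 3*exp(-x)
(-(3 - 3*exp(5))*exp(-3), 0, 3*exp(2))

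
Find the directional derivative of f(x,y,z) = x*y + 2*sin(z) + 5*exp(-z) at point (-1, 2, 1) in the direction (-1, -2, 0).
0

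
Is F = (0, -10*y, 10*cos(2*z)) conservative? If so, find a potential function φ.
Yes, F is conservative. φ = -5*y**2 + 5*sin(2*z)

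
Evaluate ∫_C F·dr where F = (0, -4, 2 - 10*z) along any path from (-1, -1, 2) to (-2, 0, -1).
5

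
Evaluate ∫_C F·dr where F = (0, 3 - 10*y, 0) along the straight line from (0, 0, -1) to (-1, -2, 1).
-26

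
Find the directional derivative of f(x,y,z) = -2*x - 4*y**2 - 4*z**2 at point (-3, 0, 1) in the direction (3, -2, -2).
10*sqrt(17)/17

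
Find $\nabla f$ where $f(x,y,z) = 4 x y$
(4*y, 4*x, 0)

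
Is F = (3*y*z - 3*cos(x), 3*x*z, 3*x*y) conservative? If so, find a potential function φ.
Yes, F is conservative. φ = 3*x*y*z - 3*sin(x)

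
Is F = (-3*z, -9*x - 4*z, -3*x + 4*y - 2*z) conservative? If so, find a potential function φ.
No, ∇×F = (8, 0, -9) ≠ 0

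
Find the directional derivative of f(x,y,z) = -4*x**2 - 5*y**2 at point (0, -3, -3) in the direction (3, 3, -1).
90*sqrt(19)/19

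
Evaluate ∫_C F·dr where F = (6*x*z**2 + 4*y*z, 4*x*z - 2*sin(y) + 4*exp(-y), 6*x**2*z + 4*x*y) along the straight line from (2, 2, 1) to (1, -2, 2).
-32 - 8*sinh(2)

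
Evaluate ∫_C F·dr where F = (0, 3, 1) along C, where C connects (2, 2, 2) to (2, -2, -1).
-15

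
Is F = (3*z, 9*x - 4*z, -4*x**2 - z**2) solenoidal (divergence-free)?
No, ∇·F = -2*z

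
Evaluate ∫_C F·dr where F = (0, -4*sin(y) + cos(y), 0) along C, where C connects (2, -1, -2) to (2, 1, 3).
2*sin(1)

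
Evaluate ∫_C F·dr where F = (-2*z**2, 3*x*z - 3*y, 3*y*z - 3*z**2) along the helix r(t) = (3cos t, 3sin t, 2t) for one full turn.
2*pi*(-32*pi**2 - 21*pi - 36)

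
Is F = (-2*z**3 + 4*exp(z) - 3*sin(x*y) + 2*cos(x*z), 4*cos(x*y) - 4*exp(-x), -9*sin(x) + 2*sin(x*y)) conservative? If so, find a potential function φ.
No, ∇×F = (2*x*cos(x*y), -2*x*sin(x*z) - 2*y*cos(x*y) - 6*z**2 + 4*exp(z) + 9*cos(x), 3*x*cos(x*y) - 4*y*sin(x*y) + 4*exp(-x)) ≠ 0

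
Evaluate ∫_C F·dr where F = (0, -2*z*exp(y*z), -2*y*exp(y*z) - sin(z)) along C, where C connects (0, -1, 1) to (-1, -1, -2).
-2*exp(2) - cos(1) + cos(2) + 2*exp(-1)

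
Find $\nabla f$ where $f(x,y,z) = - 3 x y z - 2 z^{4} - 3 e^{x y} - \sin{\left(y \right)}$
(3*y*(-z - exp(x*y)), -3*x*z - 3*x*exp(x*y) - cos(y), -3*x*y - 8*z**3)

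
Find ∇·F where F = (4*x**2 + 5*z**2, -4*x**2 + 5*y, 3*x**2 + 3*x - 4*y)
8*x + 5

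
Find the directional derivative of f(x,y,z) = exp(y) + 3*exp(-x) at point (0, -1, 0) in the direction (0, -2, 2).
-sqrt(2)*exp(-1)/2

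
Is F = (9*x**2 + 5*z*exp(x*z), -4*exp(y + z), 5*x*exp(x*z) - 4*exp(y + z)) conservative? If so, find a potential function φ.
Yes, F is conservative. φ = 3*x**3 + 5*exp(x*z) - 4*exp(y + z)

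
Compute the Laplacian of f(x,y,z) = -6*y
0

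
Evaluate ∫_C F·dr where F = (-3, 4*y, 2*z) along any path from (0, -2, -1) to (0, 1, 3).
2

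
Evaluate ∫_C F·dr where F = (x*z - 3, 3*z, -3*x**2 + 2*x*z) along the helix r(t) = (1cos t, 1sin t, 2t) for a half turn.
-22 - 5*pi/2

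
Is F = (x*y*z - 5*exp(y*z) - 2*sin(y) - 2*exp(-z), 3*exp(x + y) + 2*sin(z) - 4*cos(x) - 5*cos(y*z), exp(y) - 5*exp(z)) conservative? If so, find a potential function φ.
No, ∇×F = (-5*y*sin(y*z) + exp(y) - 2*cos(z), x*y - 5*y*exp(y*z) + 2*exp(-z), -x*z + 5*z*exp(y*z) + 3*exp(x + y) + 4*sin(x) + 2*cos(y)) ≠ 0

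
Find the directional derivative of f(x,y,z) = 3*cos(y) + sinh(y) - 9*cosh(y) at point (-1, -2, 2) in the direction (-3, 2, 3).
sqrt(22)*(3*sin(2) + cosh(2) + 9*sinh(2))/11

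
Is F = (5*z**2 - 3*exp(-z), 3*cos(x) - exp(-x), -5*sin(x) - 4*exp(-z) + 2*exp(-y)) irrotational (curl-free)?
No, ∇×F = (-2*exp(-y), 10*z + 5*cos(x) + 3*exp(-z), -3*sin(x) + exp(-x))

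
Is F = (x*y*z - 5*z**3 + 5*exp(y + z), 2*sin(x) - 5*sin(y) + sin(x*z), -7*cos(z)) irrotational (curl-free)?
No, ∇×F = (-x*cos(x*z), x*y - 15*z**2 + 5*exp(y + z), -x*z + z*cos(x*z) - 5*exp(y + z) + 2*cos(x))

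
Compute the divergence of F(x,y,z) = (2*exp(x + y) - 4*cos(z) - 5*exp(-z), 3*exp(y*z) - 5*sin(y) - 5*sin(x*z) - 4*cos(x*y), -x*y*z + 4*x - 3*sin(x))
-x*y + 4*x*sin(x*y) + 3*z*exp(y*z) + 2*exp(x + y) - 5*cos(y)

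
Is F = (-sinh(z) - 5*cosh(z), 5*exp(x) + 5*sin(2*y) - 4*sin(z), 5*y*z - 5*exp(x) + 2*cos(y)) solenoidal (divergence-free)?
No, ∇·F = 5*y + 10*cos(2*y)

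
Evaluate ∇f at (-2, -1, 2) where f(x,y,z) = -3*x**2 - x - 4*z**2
(11, 0, -16)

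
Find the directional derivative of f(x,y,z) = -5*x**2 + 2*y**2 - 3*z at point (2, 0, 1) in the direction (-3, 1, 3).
51*sqrt(19)/19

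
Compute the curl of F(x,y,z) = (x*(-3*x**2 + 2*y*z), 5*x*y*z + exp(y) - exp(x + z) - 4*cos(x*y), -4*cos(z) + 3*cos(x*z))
(-5*x*y + exp(x + z), 2*x*y + 3*z*sin(x*z), -2*x*z + 5*y*z + 4*y*sin(x*y) - exp(x + z))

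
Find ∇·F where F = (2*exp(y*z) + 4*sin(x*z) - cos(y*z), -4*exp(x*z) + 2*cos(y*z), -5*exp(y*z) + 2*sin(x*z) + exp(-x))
2*x*cos(x*z) - 5*y*exp(y*z) - 2*z*sin(y*z) + 4*z*cos(x*z)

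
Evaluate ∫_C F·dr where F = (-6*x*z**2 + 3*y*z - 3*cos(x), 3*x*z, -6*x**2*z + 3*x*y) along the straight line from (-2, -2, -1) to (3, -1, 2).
-102 - 3*sin(2) - 3*sin(3)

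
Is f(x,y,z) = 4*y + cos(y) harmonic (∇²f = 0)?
No, ∇²f = -cos(y)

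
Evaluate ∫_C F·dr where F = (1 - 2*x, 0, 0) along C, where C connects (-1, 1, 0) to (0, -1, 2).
2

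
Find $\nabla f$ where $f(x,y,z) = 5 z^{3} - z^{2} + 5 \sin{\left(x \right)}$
(5*cos(x), 0, z*(15*z - 2))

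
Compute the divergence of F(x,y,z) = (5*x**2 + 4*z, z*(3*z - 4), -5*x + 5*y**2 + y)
10*x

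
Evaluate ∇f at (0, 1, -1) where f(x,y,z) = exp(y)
(0, E, 0)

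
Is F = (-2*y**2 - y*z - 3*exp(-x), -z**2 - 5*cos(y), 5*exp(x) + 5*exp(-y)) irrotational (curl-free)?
No, ∇×F = (2*z - 5*exp(-y), -y - 5*exp(x), 4*y + z)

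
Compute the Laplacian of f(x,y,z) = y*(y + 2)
2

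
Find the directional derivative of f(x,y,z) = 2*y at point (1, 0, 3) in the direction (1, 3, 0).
3*sqrt(10)/5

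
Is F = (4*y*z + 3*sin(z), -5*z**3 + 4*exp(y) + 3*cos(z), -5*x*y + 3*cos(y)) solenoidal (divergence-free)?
No, ∇·F = 4*exp(y)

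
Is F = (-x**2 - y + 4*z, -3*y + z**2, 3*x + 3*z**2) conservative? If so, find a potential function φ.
No, ∇×F = (-2*z, 1, 1) ≠ 0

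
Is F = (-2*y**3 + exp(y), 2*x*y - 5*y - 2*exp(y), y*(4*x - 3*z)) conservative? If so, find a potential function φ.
No, ∇×F = (4*x - 3*z, -4*y, 6*y**2 + 2*y - exp(y)) ≠ 0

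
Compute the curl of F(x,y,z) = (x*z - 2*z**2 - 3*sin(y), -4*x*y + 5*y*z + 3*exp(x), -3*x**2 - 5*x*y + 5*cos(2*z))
(-5*x - 5*y, 7*x + 5*y - 4*z, -4*y + 3*exp(x) + 3*cos(y))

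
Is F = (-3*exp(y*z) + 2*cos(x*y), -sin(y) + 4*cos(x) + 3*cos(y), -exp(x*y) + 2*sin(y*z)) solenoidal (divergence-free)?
No, ∇·F = -2*y*sin(x*y) + 2*y*cos(y*z) - 3*sin(y) - cos(y)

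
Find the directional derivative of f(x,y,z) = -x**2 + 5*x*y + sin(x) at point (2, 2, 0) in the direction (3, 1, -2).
sqrt(14)*(3*cos(2) + 28)/14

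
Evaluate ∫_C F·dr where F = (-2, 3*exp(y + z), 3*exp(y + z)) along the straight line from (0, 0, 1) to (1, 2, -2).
1 - 3*E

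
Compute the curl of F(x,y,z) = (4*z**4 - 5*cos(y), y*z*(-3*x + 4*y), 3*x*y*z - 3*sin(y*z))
(3*x*z + y*(3*x - 4*y) - 3*z*cos(y*z), z*(-3*y + 16*z**2), -3*y*z - 5*sin(y))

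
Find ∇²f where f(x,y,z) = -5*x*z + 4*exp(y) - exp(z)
4*exp(y) - exp(z)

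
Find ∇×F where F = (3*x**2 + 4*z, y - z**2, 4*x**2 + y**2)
(2*y + 2*z, 4 - 8*x, 0)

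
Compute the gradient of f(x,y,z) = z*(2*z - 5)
(0, 0, 4*z - 5)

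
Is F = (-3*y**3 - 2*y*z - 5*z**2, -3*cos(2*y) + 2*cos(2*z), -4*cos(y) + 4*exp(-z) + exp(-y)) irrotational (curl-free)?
No, ∇×F = (4*sin(y) + 4*sin(2*z) - exp(-y), -2*y - 10*z, 9*y**2 + 2*z)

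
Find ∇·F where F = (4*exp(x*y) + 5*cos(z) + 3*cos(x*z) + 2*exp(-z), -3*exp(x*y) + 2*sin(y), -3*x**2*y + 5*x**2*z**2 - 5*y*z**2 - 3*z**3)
10*x**2*z - 3*x*exp(x*y) - 10*y*z + 4*y*exp(x*y) - 9*z**2 - 3*z*sin(x*z) + 2*cos(y)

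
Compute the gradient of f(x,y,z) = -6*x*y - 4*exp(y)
(-6*y, -6*x - 4*exp(y), 0)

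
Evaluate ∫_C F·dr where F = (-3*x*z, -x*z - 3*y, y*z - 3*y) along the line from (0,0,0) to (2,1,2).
-25/2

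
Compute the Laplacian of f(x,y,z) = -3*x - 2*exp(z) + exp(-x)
-2*exp(z) + exp(-x)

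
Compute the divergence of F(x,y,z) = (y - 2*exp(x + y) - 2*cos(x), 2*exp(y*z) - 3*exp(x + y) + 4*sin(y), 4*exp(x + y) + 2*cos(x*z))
-2*x*sin(x*z) + 2*z*exp(y*z) - 5*exp(x + y) + 2*sin(x) + 4*cos(y)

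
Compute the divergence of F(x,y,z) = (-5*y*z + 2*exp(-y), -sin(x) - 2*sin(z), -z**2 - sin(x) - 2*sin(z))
-2*z - 2*cos(z)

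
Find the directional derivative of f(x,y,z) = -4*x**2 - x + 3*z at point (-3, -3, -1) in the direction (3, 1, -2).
9*sqrt(14)/2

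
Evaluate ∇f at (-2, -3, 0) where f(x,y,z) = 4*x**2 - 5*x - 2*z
(-21, 0, -2)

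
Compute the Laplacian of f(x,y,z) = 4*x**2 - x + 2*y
8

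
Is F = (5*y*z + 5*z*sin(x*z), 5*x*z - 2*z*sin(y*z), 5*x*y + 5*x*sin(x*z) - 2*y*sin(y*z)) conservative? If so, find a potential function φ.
Yes, F is conservative. φ = 5*x*y*z - 5*cos(x*z) + 2*cos(y*z)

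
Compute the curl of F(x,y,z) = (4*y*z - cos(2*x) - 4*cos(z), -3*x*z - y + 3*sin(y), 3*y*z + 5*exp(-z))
(3*x + 3*z, 4*y + 4*sin(z), -7*z)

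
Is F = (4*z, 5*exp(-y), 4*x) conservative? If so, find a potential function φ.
Yes, F is conservative. φ = 4*x*z - 5*exp(-y)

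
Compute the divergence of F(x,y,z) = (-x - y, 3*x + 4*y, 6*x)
3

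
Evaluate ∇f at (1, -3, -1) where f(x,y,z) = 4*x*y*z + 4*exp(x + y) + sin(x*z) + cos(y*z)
(-cos(1) + 4*exp(-2) + 12, -4 + sin(3) + 4*exp(-2), -12 + 3*sin(3) + cos(1))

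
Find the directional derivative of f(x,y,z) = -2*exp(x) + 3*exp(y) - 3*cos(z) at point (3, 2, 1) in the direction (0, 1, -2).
3*sqrt(5)*(-2*sin(1) + exp(2))/5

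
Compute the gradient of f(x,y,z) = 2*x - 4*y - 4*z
(2, -4, -4)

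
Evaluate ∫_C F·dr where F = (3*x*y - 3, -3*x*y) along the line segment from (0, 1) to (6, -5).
-342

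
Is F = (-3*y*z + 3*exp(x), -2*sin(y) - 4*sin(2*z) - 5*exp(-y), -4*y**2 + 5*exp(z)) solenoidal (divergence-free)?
No, ∇·F = 3*exp(x) + 5*exp(z) - 2*cos(y) + 5*exp(-y)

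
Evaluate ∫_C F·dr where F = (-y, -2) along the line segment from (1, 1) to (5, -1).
4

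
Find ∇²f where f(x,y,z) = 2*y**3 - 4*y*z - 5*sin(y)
12*y + 5*sin(y)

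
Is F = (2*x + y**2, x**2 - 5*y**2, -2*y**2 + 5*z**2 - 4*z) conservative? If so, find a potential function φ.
No, ∇×F = (-4*y, 0, 2*x - 2*y) ≠ 0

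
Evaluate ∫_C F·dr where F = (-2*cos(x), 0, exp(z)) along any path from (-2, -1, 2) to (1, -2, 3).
-exp(2) - 2*sin(2) - 2*sin(1) + exp(3)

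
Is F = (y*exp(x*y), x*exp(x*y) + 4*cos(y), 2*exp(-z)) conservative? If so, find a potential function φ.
Yes, F is conservative. φ = exp(x*y) + 4*sin(y) - 2*exp(-z)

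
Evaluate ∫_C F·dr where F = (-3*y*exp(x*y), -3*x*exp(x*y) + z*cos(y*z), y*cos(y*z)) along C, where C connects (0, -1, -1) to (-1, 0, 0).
-sin(1)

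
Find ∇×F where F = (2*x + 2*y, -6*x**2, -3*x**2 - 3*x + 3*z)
(0, 6*x + 3, -12*x - 2)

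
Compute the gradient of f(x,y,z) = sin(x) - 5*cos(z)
(cos(x), 0, 5*sin(z))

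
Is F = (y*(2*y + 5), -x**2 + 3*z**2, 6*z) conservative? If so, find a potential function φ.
No, ∇×F = (-6*z, 0, -2*x - 4*y - 5) ≠ 0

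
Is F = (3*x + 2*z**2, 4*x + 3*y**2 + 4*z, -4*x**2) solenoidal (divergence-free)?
No, ∇·F = 6*y + 3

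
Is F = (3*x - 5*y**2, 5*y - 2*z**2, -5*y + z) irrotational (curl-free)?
No, ∇×F = (4*z - 5, 0, 10*y)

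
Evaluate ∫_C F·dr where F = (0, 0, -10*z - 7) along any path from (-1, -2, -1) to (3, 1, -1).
0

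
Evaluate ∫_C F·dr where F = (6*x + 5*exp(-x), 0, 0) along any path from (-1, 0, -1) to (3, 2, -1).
-5*exp(-3) + 5*E + 24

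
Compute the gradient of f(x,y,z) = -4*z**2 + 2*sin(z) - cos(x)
(sin(x), 0, -8*z + 2*cos(z))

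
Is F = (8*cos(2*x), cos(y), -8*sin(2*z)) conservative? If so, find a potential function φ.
Yes, F is conservative. φ = 4*sin(2*x) + sin(y) + 4*cos(2*z)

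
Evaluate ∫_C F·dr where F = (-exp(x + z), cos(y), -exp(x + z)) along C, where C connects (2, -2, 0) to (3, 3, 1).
-exp(4) + sin(3) + sin(2) + exp(2)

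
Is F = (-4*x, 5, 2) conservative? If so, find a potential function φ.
Yes, F is conservative. φ = -2*x**2 + 5*y + 2*z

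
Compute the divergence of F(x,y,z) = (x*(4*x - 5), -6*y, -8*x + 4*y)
8*x - 11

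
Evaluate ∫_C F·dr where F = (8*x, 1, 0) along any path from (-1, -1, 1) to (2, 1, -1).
14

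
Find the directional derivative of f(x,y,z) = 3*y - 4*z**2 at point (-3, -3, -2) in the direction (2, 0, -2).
-8*sqrt(2)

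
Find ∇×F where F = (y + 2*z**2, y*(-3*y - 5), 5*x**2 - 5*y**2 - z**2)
(-10*y, -10*x + 4*z, -1)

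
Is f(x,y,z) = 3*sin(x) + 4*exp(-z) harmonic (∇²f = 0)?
No, ∇²f = -3*sin(x) + 4*exp(-z)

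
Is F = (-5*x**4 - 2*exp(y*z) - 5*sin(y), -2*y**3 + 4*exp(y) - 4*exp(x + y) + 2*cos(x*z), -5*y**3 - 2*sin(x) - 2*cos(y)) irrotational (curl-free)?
No, ∇×F = (2*x*sin(x*z) - 15*y**2 + 2*sin(y), -2*y*exp(y*z) + 2*cos(x), 2*z*exp(y*z) - 2*z*sin(x*z) - 4*exp(x + y) + 5*cos(y))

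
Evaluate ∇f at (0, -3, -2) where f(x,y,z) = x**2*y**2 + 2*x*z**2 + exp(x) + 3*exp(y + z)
(9, 3*exp(-5), 3*exp(-5))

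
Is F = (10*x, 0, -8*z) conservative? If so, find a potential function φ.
Yes, F is conservative. φ = 5*x**2 - 4*z**2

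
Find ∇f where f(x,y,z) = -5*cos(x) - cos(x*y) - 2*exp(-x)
(y*sin(x*y) + 5*sin(x) + 2*exp(-x), x*sin(x*y), 0)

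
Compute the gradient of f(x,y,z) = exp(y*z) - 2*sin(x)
(-2*cos(x), z*exp(y*z), y*exp(y*z))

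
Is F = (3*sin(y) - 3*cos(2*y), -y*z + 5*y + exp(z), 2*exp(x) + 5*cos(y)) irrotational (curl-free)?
No, ∇×F = (y - exp(z) - 5*sin(y), -2*exp(x), -3*(4*sin(y) + 1)*cos(y))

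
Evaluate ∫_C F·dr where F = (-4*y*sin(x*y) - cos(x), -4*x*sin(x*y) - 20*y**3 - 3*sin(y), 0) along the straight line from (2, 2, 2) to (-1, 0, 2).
sin(1) + sin(2) - 3*cos(2) - 4*cos(4) + 87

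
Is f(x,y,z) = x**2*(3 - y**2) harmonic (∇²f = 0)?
No, ∇²f = -2*x**2 - 2*y**2 + 6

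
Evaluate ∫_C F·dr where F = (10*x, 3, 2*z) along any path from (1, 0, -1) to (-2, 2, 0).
20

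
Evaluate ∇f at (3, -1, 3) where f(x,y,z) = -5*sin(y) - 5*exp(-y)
(0, -5*cos(1) + 5*E, 0)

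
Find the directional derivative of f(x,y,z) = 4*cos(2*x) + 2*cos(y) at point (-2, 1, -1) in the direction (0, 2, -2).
-sqrt(2)*sin(1)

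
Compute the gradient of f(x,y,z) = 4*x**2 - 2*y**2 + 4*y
(8*x, 4 - 4*y, 0)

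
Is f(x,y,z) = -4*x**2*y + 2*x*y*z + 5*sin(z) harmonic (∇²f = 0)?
No, ∇²f = -8*y - 5*sin(z)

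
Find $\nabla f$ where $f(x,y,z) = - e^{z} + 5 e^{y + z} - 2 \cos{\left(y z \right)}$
(0, 2*z*sin(y*z) + 5*exp(y + z), 2*y*sin(y*z) - exp(z) + 5*exp(y + z))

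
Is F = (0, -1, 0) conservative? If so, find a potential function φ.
Yes, F is conservative. φ = -y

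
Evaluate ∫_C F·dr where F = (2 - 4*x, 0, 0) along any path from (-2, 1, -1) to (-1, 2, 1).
8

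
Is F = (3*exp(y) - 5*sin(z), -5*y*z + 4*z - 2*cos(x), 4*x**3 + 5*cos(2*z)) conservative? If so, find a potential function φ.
No, ∇×F = (5*y - 4, -12*x**2 - 5*cos(z), -3*exp(y) + 2*sin(x)) ≠ 0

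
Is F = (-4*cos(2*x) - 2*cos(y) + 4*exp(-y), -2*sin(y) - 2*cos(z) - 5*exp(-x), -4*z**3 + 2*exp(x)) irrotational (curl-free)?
No, ∇×F = (-2*sin(z), -2*exp(x), -2*sin(y) + 4*exp(-y) + 5*exp(-x))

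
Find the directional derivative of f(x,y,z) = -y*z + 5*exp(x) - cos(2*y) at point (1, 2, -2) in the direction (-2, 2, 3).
2*sqrt(17)*(-5*E + 2*sin(4) - 1)/17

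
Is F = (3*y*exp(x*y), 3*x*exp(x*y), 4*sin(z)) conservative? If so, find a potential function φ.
Yes, F is conservative. φ = 3*exp(x*y) - 4*cos(z)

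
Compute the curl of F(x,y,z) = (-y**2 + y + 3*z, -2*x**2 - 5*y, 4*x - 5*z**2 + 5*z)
(0, -1, -4*x + 2*y - 1)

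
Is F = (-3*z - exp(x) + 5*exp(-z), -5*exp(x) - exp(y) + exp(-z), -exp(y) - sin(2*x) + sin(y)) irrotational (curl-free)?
No, ∇×F = (-exp(y) + cos(y) + exp(-z), 2*cos(2*x) - 3 - 5*exp(-z), -5*exp(x))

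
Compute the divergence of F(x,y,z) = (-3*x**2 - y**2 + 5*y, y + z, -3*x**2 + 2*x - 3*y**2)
1 - 6*x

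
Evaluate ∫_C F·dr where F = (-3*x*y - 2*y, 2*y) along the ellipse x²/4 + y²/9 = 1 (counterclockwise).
12*pi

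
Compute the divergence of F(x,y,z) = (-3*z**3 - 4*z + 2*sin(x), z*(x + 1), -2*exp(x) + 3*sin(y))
2*cos(x)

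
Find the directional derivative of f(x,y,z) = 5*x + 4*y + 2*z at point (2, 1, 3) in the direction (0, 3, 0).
4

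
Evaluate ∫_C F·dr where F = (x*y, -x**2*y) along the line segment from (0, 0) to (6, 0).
0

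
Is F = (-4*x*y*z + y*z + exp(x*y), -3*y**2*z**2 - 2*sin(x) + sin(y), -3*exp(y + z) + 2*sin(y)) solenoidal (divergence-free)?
No, ∇·F = -6*y*z**2 - 4*y*z + y*exp(x*y) - 3*exp(y + z) + cos(y)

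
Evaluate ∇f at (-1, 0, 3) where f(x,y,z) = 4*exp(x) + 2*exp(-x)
(2*(2 - exp(2))*exp(-1), 0, 0)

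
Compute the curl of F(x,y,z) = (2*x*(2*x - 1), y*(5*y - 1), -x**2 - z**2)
(0, 2*x, 0)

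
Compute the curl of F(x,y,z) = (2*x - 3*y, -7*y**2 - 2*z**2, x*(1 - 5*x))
(4*z, 10*x - 1, 3)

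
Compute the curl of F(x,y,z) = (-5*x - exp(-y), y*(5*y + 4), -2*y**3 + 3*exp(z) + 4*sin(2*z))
(-6*y**2, 0, -exp(-y))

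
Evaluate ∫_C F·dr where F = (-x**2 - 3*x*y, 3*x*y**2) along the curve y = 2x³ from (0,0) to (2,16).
109976/15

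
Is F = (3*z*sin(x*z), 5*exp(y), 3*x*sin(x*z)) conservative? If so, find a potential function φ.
Yes, F is conservative. φ = 5*exp(y) - 3*cos(x*z)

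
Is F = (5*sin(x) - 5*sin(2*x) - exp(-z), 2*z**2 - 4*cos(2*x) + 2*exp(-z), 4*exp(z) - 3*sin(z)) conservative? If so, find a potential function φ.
No, ∇×F = (-4*z + 2*exp(-z), exp(-z), 8*sin(2*x)) ≠ 0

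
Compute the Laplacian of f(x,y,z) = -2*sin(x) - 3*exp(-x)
2*sin(x) - 3*exp(-x)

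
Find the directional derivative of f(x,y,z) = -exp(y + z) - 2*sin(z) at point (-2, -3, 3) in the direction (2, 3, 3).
-3*sqrt(22)*(cos(3) + 1)/11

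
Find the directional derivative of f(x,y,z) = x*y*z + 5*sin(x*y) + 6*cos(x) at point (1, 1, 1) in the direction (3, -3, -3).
-sqrt(3)*(1 + 6*sin(1))/3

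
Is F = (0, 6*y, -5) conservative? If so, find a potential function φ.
Yes, F is conservative. φ = 3*y**2 - 5*z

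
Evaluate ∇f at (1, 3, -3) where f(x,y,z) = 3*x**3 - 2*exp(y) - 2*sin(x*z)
(6*cos(3) + 9, -2*exp(3), -2*cos(3))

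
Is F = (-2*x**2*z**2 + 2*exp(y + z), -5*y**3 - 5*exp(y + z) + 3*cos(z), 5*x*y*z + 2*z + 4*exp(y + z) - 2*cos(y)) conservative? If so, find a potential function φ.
No, ∇×F = (5*x*z + 9*exp(y + z) + 2*sin(y) + 3*sin(z), -4*x**2*z - 5*y*z + 2*exp(y + z), -2*exp(y + z)) ≠ 0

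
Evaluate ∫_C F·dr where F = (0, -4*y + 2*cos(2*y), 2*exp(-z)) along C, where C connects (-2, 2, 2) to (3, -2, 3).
-2*exp(-3) + 2*exp(-2) - 2*sin(4)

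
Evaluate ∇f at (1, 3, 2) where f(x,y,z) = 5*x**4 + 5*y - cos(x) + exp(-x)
(-exp(-1) + sin(1) + 20, 5, 0)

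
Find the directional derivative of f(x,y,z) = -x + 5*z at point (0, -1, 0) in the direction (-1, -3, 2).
11*sqrt(14)/14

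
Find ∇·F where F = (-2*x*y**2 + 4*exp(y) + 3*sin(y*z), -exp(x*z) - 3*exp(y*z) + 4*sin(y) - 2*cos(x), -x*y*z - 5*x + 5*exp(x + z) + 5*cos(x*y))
-x*y - 2*y**2 - 3*z*exp(y*z) + 5*exp(x + z) + 4*cos(y)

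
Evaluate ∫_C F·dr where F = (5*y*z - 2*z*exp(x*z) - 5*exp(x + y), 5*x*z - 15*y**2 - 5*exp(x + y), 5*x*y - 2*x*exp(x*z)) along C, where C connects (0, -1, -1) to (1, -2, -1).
47 - 2*exp(-1)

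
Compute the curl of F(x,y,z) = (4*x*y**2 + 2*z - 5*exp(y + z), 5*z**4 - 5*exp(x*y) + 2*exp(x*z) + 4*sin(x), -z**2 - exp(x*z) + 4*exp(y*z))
(-2*x*exp(x*z) - 20*z**3 + 4*z*exp(y*z), z*exp(x*z) - 5*exp(y + z) + 2, -8*x*y - 5*y*exp(x*y) + 2*z*exp(x*z) + 5*exp(y + z) + 4*cos(x))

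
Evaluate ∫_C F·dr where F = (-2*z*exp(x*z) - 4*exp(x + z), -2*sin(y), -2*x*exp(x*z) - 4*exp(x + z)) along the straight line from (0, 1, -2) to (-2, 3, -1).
2*((-exp(2) + cos(3) - cos(1) + 1)*exp(3) - 2 + 2*E)*exp(-3)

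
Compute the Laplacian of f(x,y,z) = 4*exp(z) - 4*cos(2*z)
4*exp(z) + 16*cos(2*z)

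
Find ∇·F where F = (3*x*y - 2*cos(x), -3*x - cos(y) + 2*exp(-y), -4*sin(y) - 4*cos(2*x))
3*y + 2*sin(x) + sin(y) - 2*exp(-y)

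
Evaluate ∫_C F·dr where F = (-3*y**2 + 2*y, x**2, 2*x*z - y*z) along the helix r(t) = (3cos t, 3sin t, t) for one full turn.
-12*pi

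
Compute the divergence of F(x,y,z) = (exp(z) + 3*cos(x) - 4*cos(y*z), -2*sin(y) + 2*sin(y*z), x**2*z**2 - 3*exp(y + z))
2*x**2*z + 2*z*cos(y*z) - 3*exp(y + z) - 3*sin(x) - 2*cos(y)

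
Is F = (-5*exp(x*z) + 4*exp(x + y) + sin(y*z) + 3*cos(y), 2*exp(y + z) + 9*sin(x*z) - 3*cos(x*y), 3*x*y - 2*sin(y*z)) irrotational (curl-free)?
No, ∇×F = (-9*x*cos(x*z) + 3*x - 2*z*cos(y*z) - 2*exp(y + z), -5*x*exp(x*z) + y*cos(y*z) - 3*y, 3*y*sin(x*y) + 9*z*cos(x*z) - z*cos(y*z) - 4*exp(x + y) + 3*sin(y))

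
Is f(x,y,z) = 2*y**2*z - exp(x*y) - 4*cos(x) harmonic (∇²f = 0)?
No, ∇²f = -x**2*exp(x*y) - y**2*exp(x*y) + 4*z + 4*cos(x)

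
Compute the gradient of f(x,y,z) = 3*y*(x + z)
(3*y, 3*x + 3*z, 3*y)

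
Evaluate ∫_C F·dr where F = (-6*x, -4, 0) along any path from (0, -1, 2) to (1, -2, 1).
1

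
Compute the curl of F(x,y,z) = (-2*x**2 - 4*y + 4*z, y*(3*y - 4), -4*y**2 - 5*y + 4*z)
(-8*y - 5, 4, 4)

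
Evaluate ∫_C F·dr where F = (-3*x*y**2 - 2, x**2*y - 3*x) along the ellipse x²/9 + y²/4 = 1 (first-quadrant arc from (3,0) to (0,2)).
42 - 9*pi/2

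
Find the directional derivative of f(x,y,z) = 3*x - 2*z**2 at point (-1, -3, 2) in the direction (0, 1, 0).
0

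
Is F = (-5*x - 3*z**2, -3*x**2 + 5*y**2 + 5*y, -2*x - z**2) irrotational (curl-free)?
No, ∇×F = (0, 2 - 6*z, -6*x)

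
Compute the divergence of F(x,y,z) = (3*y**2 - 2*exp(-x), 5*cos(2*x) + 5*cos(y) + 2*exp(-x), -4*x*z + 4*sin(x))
-4*x - 5*sin(y) + 2*exp(-x)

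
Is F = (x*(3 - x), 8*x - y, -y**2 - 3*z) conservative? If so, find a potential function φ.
No, ∇×F = (-2*y, 0, 8) ≠ 0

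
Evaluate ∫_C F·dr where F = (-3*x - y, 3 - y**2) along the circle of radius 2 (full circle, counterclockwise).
4*pi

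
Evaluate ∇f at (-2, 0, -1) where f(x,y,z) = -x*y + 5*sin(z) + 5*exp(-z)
(0, 2, -5*E + 5*cos(1))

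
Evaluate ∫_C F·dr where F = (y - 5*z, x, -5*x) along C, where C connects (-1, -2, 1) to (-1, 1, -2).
-18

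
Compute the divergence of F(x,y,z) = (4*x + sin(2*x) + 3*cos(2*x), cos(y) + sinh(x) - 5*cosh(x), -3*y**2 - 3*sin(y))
-6*sin(2*x) - sin(y) + 2*cos(2*x) + 4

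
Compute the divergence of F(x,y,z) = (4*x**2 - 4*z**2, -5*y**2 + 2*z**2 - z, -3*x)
8*x - 10*y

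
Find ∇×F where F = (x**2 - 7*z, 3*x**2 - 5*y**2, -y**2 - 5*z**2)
(-2*y, -7, 6*x)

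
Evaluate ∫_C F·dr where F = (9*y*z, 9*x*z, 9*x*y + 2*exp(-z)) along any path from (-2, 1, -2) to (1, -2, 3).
-90 - 2*exp(-3) + 2*exp(2)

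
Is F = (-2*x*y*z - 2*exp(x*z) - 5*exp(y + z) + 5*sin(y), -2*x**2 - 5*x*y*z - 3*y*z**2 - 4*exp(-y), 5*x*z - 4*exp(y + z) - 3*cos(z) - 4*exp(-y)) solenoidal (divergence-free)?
No, ∇·F = -5*x*z + 5*x - 2*y*z - 3*z**2 - 2*z*exp(x*z) - 4*exp(y + z) + 3*sin(z) + 4*exp(-y)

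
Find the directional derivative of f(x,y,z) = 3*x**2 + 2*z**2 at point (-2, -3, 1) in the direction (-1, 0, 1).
8*sqrt(2)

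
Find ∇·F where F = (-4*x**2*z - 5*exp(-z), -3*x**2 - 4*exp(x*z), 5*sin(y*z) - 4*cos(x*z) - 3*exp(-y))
-8*x*z + 4*x*sin(x*z) + 5*y*cos(y*z)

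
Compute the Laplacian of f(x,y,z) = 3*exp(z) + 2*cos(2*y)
3*exp(z) - 8*cos(2*y)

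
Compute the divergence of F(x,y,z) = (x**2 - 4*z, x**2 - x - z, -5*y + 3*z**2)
2*x + 6*z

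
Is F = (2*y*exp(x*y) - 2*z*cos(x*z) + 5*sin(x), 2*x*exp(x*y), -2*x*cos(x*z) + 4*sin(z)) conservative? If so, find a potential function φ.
Yes, F is conservative. φ = 2*exp(x*y) - 2*sin(x*z) - 5*cos(x) - 4*cos(z)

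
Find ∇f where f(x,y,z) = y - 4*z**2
(0, 1, -8*z)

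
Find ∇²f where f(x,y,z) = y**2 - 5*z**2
-8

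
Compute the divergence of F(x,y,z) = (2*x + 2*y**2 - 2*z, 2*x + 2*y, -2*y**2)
4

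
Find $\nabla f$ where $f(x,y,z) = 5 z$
(0, 0, 5)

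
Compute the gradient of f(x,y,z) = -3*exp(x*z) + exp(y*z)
(-3*z*exp(x*z), z*exp(y*z), -3*x*exp(x*z) + y*exp(y*z))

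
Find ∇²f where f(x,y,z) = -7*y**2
-14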